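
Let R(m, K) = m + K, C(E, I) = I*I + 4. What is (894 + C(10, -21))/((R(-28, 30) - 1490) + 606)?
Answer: -1339/882 ≈ -1.5181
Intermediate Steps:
C(E, I) = 4 + I**2 (C(E, I) = I**2 + 4 = 4 + I**2)
R(m, K) = K + m
(894 + C(10, -21))/((R(-28, 30) - 1490) + 606) = (894 + (4 + (-21)**2))/(((30 - 28) - 1490) + 606) = (894 + (4 + 441))/((2 - 1490) + 606) = (894 + 445)/(-1488 + 606) = 1339/(-882) = 1339*(-1/882) = -1339/882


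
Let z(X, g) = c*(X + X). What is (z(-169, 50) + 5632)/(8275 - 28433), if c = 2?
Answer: -2478/10079 ≈ -0.24586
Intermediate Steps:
z(X, g) = 4*X (z(X, g) = 2*(X + X) = 2*(2*X) = 4*X)
(z(-169, 50) + 5632)/(8275 - 28433) = (4*(-169) + 5632)/(8275 - 28433) = (-676 + 5632)/(-20158) = 4956*(-1/20158) = -2478/10079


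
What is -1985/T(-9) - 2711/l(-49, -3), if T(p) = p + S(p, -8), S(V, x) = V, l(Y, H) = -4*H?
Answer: -4163/36 ≈ -115.64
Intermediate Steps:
T(p) = 2*p (T(p) = p + p = 2*p)
-1985/T(-9) - 2711/l(-49, -3) = -1985/(2*(-9)) - 2711/((-4*(-3))) = -1985/(-18) - 2711/12 = -1985*(-1/18) - 2711*1/12 = 1985/18 - 2711/12 = -4163/36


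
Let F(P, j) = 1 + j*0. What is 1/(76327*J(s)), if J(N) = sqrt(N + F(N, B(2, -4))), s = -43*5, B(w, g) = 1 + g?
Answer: -I*sqrt(214)/16333978 ≈ -8.956e-7*I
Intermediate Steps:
F(P, j) = 1 (F(P, j) = 1 + 0 = 1)
s = -215
J(N) = sqrt(1 + N) (J(N) = sqrt(N + 1) = sqrt(1 + N))
1/(76327*J(s)) = 1/(76327*(sqrt(1 - 215))) = 1/(76327*(sqrt(-214))) = 1/(76327*((I*sqrt(214)))) = (-I*sqrt(214)/214)/76327 = -I*sqrt(214)/16333978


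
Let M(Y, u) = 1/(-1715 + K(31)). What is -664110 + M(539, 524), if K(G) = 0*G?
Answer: -1138948651/1715 ≈ -6.6411e+5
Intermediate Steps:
K(G) = 0
M(Y, u) = -1/1715 (M(Y, u) = 1/(-1715 + 0) = 1/(-1715) = -1/1715)
-664110 + M(539, 524) = -664110 - 1/1715 = -1138948651/1715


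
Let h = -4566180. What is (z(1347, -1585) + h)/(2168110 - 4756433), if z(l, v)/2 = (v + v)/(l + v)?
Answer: 543372250/308010437 ≈ 1.7641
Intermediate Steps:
z(l, v) = 4*v/(l + v) (z(l, v) = 2*((v + v)/(l + v)) = 2*((2*v)/(l + v)) = 2*(2*v/(l + v)) = 4*v/(l + v))
(z(1347, -1585) + h)/(2168110 - 4756433) = (4*(-1585)/(1347 - 1585) - 4566180)/(2168110 - 4756433) = (4*(-1585)/(-238) - 4566180)/(-2588323) = (4*(-1585)*(-1/238) - 4566180)*(-1/2588323) = (3170/119 - 4566180)*(-1/2588323) = -543372250/119*(-1/2588323) = 543372250/308010437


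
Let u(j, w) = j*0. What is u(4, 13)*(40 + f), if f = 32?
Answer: 0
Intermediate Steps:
u(j, w) = 0
u(4, 13)*(40 + f) = 0*(40 + 32) = 0*72 = 0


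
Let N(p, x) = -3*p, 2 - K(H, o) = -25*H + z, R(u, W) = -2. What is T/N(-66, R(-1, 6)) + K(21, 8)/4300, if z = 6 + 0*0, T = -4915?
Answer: -10515671/425700 ≈ -24.702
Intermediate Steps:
z = 6 (z = 6 + 0 = 6)
K(H, o) = -4 + 25*H (K(H, o) = 2 - (-25*H + 6) = 2 - (6 - 25*H) = 2 + (-6 + 25*H) = -4 + 25*H)
T/N(-66, R(-1, 6)) + K(21, 8)/4300 = -4915/((-3*(-66))) + (-4 + 25*21)/4300 = -4915/198 + (-4 + 525)*(1/4300) = -4915*1/198 + 521*(1/4300) = -4915/198 + 521/4300 = -10515671/425700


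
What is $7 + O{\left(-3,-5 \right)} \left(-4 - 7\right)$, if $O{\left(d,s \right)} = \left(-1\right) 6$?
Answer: $73$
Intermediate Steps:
$O{\left(d,s \right)} = -6$
$7 + O{\left(-3,-5 \right)} \left(-4 - 7\right) = 7 - 6 \left(-4 - 7\right) = 7 - -66 = 7 + 66 = 73$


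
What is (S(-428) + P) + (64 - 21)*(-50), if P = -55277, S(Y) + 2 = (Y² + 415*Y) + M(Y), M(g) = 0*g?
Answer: -51865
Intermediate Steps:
M(g) = 0
S(Y) = -2 + Y² + 415*Y (S(Y) = -2 + ((Y² + 415*Y) + 0) = -2 + (Y² + 415*Y) = -2 + Y² + 415*Y)
(S(-428) + P) + (64 - 21)*(-50) = ((-2 + (-428)² + 415*(-428)) - 55277) + (64 - 21)*(-50) = ((-2 + 183184 - 177620) - 55277) + 43*(-50) = (5562 - 55277) - 2150 = -49715 - 2150 = -51865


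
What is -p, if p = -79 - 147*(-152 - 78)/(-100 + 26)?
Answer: 19828/37 ≈ 535.89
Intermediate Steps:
p = -19828/37 (p = -79 - (-33810)/(-74) = -79 - (-33810)*(-1)/74 = -79 - 147*115/37 = -79 - 16905/37 = -19828/37 ≈ -535.89)
-p = -1*(-19828/37) = 19828/37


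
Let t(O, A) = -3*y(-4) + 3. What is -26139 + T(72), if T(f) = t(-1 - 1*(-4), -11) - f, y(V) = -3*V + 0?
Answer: -26244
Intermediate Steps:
y(V) = -3*V
t(O, A) = -33 (t(O, A) = -(-9)*(-4) + 3 = -3*12 + 3 = -36 + 3 = -33)
T(f) = -33 - f
-26139 + T(72) = -26139 + (-33 - 1*72) = -26139 + (-33 - 72) = -26139 - 105 = -26244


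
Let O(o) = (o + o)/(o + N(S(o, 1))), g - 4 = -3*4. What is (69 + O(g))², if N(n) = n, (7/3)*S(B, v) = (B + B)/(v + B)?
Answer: 9394225/1849 ≈ 5080.7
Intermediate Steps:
S(B, v) = 6*B/(7*(B + v)) (S(B, v) = 3*((B + B)/(v + B))/7 = 3*((2*B)/(B + v))/7 = 3*(2*B/(B + v))/7 = 6*B/(7*(B + v)))
g = -8 (g = 4 - 3*4 = 4 - 12 = -8)
O(o) = 2*o/(o + 6*o/(7*(1 + o))) (O(o) = (o + o)/(o + 6*o/(7*(o + 1))) = (2*o)/(o + 6*o/(7*(1 + o))) = 2*o/(o + 6*o/(7*(1 + o))))
(69 + O(g))² = (69 + 14*(1 - 8)/(13 + 7*(-8)))² = (69 + 14*(-7)/(13 - 56))² = (69 + 14*(-7)/(-43))² = (69 + 14*(-1/43)*(-7))² = (69 + 98/43)² = (3065/43)² = 9394225/1849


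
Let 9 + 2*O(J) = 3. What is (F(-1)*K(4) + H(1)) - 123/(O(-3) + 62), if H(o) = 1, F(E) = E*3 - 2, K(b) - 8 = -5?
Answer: -949/59 ≈ -16.085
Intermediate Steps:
K(b) = 3 (K(b) = 8 - 5 = 3)
F(E) = -2 + 3*E (F(E) = 3*E - 2 = -2 + 3*E)
O(J) = -3 (O(J) = -9/2 + (1/2)*3 = -9/2 + 3/2 = -3)
(F(-1)*K(4) + H(1)) - 123/(O(-3) + 62) = ((-2 + 3*(-1))*3 + 1) - 123/(-3 + 62) = ((-2 - 3)*3 + 1) - 123/59 = (-5*3 + 1) - 123*1/59 = (-15 + 1) - 123/59 = -14 - 123/59 = -949/59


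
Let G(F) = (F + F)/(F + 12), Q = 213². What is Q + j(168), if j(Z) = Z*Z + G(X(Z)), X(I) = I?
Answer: 1103923/15 ≈ 73595.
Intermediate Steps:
Q = 45369
G(F) = 2*F/(12 + F) (G(F) = (2*F)/(12 + F) = 2*F/(12 + F))
j(Z) = Z² + 2*Z/(12 + Z) (j(Z) = Z*Z + 2*Z/(12 + Z) = Z² + 2*Z/(12 + Z))
Q + j(168) = 45369 + 168*(2 + 168*(12 + 168))/(12 + 168) = 45369 + 168*(2 + 168*180)/180 = 45369 + 168*(1/180)*(2 + 30240) = 45369 + 168*(1/180)*30242 = 45369 + 423388/15 = 1103923/15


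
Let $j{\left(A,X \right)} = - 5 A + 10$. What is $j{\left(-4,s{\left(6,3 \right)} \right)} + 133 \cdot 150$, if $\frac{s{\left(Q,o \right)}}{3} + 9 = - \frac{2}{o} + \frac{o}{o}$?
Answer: $19980$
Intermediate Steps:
$s{\left(Q,o \right)} = -24 - \frac{6}{o}$ ($s{\left(Q,o \right)} = -27 + 3 \left(- \frac{2}{o} + \frac{o}{o}\right) = -27 + 3 \left(- \frac{2}{o} + 1\right) = -27 + 3 \left(1 - \frac{2}{o}\right) = -27 + \left(3 - \frac{6}{o}\right) = -24 - \frac{6}{o}$)
$j{\left(A,X \right)} = 10 - 5 A$
$j{\left(-4,s{\left(6,3 \right)} \right)} + 133 \cdot 150 = \left(10 - -20\right) + 133 \cdot 150 = \left(10 + 20\right) + 19950 = 30 + 19950 = 19980$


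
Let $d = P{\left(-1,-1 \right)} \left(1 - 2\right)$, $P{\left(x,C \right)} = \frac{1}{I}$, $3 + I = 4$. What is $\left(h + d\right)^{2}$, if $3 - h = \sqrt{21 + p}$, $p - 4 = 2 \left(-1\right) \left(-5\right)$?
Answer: $\left(2 - \sqrt{35}\right)^{2} \approx 15.336$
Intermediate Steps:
$I = 1$ ($I = -3 + 4 = 1$)
$p = 14$ ($p = 4 + 2 \left(-1\right) \left(-5\right) = 4 - -10 = 4 + 10 = 14$)
$P{\left(x,C \right)} = 1$ ($P{\left(x,C \right)} = 1^{-1} = 1$)
$d = -1$ ($d = 1 \left(1 - 2\right) = 1 \left(-1\right) = -1$)
$h = 3 - \sqrt{35}$ ($h = 3 - \sqrt{21 + 14} = 3 - \sqrt{35} \approx -2.9161$)
$\left(h + d\right)^{2} = \left(\left(3 - \sqrt{35}\right) - 1\right)^{2} = \left(2 - \sqrt{35}\right)^{2}$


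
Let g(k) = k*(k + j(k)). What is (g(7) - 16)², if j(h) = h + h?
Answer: 17161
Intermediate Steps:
j(h) = 2*h
g(k) = 3*k² (g(k) = k*(k + 2*k) = k*(3*k) = 3*k²)
(g(7) - 16)² = (3*7² - 16)² = (3*49 - 16)² = (147 - 16)² = 131² = 17161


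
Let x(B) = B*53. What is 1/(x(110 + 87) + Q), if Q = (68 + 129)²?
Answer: 1/49250 ≈ 2.0305e-5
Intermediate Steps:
Q = 38809 (Q = 197² = 38809)
x(B) = 53*B
1/(x(110 + 87) + Q) = 1/(53*(110 + 87) + 38809) = 1/(53*197 + 38809) = 1/(10441 + 38809) = 1/49250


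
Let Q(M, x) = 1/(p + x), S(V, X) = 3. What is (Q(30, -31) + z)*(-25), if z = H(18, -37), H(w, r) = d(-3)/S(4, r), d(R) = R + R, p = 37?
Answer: 275/6 ≈ 45.833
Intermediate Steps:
d(R) = 2*R
H(w, r) = -2 (H(w, r) = (2*(-3))/3 = -6*1/3 = -2)
Q(M, x) = 1/(37 + x)
z = -2
(Q(30, -31) + z)*(-25) = (1/(37 - 31) - 2)*(-25) = (1/6 - 2)*(-25) = -11/6*(-25) = 275/6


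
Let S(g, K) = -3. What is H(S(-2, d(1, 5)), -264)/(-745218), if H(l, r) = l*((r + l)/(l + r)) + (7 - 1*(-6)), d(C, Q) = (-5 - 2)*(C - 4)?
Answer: -5/372609 ≈ -1.3419e-5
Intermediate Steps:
d(C, Q) = 28 - 7*C (d(C, Q) = -7*(-4 + C) = 28 - 7*C)
H(l, r) = 13 + l (H(l, r) = l*((l + r)/(l + r)) + (7 + 6) = l*1 + 13 = l + 13 = 13 + l)
H(S(-2, d(1, 5)), -264)/(-745218) = (13 - 3)/(-745218) = 10*(-1/745218) = -5/372609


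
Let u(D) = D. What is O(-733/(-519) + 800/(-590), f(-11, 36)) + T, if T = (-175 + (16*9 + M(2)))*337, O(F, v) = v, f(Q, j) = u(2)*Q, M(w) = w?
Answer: -9795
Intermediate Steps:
f(Q, j) = 2*Q
T = -9773 (T = (-175 + (16*9 + 2))*337 = (-175 + (144 + 2))*337 = (-175 + 146)*337 = -29*337 = -9773)
O(-733/(-519) + 800/(-590), f(-11, 36)) + T = 2*(-11) - 9773 = -22 - 9773 = -9795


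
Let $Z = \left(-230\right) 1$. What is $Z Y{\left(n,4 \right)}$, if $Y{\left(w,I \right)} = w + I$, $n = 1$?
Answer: $-1150$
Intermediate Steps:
$Y{\left(w,I \right)} = I + w$
$Z = -230$
$Z Y{\left(n,4 \right)} = - 230 \left(4 + 1\right) = \left(-230\right) 5 = -1150$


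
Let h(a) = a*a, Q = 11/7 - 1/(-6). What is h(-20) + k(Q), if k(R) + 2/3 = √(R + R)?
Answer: 1198/3 + √1533/21 ≈ 401.20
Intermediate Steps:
Q = 73/42 (Q = 11*(⅐) - 1*(-⅙) = 11/7 + ⅙ = 73/42 ≈ 1.7381)
h(a) = a²
k(R) = -⅔ + √2*√R (k(R) = -⅔ + √(R + R) = -⅔ + √(2*R) = -⅔ + √2*√R)
h(-20) + k(Q) = (-20)² + (-⅔ + √2*√(73/42)) = 400 + (-⅔ + √2*(√3066/42)) = 400 + (-⅔ + √1533/21) = 1198/3 + √1533/21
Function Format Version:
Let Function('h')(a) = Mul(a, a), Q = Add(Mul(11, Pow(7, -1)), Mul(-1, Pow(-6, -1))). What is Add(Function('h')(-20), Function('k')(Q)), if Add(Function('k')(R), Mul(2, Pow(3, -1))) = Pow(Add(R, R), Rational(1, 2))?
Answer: Add(Rational(1198, 3), Mul(Rational(1, 21), Pow(1533, Rational(1, 2)))) ≈ 401.20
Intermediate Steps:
Q = Rational(73, 42) (Q = Add(Mul(11, Rational(1, 7)), Mul(-1, Rational(-1, 6))) = Add(Rational(11, 7), Rational(1, 6)) = Rational(73, 42) ≈ 1.7381)
Function('h')(a) = Pow(a, 2)
Function('k')(R) = Add(Rational(-2, 3), Mul(Pow(2, Rational(1, 2)), Pow(R, Rational(1, 2)))) (Function('k')(R) = Add(Rational(-2, 3), Pow(Add(R, R), Rational(1, 2))) = Add(Rational(-2, 3), Pow(Mul(2, R), Rational(1, 2))) = Add(Rational(-2, 3), Mul(Pow(2, Rational(1, 2)), Pow(R, Rational(1, 2)))))
Add(Function('h')(-20), Function('k')(Q)) = Add(Pow(-20, 2), Add(Rational(-2, 3), Mul(Pow(2, Rational(1, 2)), Pow(Rational(73, 42), Rational(1, 2))))) = Add(400, Add(Rational(-2, 3), Mul(Pow(2, Rational(1, 2)), Mul(Rational(1, 42), Pow(3066, Rational(1, 2)))))) = Add(400, Add(Rational(-2, 3), Mul(Rational(1, 21), Pow(1533, Rational(1, 2))))) = Add(Rational(1198, 3), Mul(Rational(1, 21), Pow(1533, Rational(1, 2))))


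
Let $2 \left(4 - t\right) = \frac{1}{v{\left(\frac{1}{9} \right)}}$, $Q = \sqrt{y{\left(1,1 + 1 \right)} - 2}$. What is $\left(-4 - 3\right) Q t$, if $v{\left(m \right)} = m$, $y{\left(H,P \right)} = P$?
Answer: $0$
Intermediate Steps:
$Q = 0$ ($Q = \sqrt{\left(1 + 1\right) - 2} = \sqrt{2 - 2} = \sqrt{0} = 0$)
$t = - \frac{1}{2}$ ($t = 4 - \frac{1}{2 \cdot \frac{1}{9}} = 4 - \frac{\frac{1}{\frac{1}{9}}}{2} = 4 - \frac{9}{2} = - \frac{1}{2} \approx -0.5$)
$\left(-4 - 3\right) Q t = \left(-4 - 3\right) 0 \left(- \frac{1}{2}\right) = \left(-7\right) 0 \left(- \frac{1}{2}\right) = 0 \left(- \frac{1}{2}\right) = 0$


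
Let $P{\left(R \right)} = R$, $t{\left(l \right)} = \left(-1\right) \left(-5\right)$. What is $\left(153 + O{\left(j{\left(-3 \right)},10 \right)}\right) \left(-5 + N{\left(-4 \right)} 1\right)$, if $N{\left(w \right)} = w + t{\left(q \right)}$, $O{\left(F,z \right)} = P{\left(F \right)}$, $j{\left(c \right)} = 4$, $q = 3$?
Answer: $-628$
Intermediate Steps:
$t{\left(l \right)} = 5$
$O{\left(F,z \right)} = F$
$N{\left(w \right)} = 5 + w$ ($N{\left(w \right)} = w + 5 = 5 + w$)
$\left(153 + O{\left(j{\left(-3 \right)},10 \right)}\right) \left(-5 + N{\left(-4 \right)} 1\right) = \left(153 + 4\right) \left(-5 + \left(5 - 4\right) 1\right) = 157 \left(-5 + 1 \cdot 1\right) = 157 \left(-5 + 1\right) = 157 \left(-4\right) = -628$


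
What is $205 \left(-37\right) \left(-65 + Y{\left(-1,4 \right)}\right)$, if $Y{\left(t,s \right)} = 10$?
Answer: $417175$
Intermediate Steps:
$205 \left(-37\right) \left(-65 + Y{\left(-1,4 \right)}\right) = 205 \left(-37\right) \left(-65 + 10\right) = \left(-7585\right) \left(-55\right) = 417175$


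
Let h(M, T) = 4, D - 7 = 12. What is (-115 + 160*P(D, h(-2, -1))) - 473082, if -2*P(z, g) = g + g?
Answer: -473837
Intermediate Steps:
D = 19 (D = 7 + 12 = 19)
P(z, g) = -g (P(z, g) = -(g + g)/2 = -g)
(-115 + 160*P(D, h(-2, -1))) - 473082 = (-115 + 160*(-1*4)) - 473082 = (-115 + 160*(-4)) - 473082 = (-115 - 640) - 473082 = -755 - 473082 = -473837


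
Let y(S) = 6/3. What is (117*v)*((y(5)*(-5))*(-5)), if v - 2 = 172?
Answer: 1017900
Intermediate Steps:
v = 174 (v = 2 + 172 = 174)
y(S) = 2 (y(S) = 6*(1/3) = 2)
(117*v)*((y(5)*(-5))*(-5)) = (117*174)*((2*(-5))*(-5)) = 20358*(-10*(-5)) = 20358*50 = 1017900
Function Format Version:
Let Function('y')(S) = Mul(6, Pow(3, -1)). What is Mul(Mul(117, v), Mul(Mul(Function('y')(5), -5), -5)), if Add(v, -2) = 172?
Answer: 1017900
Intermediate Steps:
v = 174 (v = Add(2, 172) = 174)
Function('y')(S) = 2 (Function('y')(S) = Mul(6, Rational(1, 3)) = 2)
Mul(Mul(117, v), Mul(Mul(Function('y')(5), -5), -5)) = Mul(Mul(117, 174), Mul(Mul(2, -5), -5)) = Mul(20358, Mul(-10, -5)) = Mul(20358, 50) = 1017900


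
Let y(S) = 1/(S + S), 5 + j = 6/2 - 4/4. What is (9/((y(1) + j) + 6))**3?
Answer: 5832/343 ≈ 17.003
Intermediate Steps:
j = -3 (j = -5 + (6/2 - 4/4) = -5 + (6*(1/2) - 4*1/4) = -5 + (3 - 1) = -5 + 2 = -3)
y(S) = 1/(2*S)
(9/((y(1) + j) + 6))**3 = (9/(((1/2)/1 - 3) + 6))**3 = (9/(((1/2)*1 - 3) + 6))**3 = (9/((1/2 - 3) + 6))**3 = (9/(-5/2 + 6))**3 = (9/(7/2))**3 = (9*(2/7))**3 = (18/7)**3 = 5832/343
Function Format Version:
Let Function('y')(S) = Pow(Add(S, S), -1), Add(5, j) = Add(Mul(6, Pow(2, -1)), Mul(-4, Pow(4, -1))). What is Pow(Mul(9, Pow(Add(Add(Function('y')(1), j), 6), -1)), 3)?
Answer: Rational(5832, 343) ≈ 17.003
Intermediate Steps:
j = -3 (j = Add(-5, Add(Mul(6, Pow(2, -1)), Mul(-4, Pow(4, -1)))) = Add(-5, Add(Mul(6, Rational(1, 2)), Mul(-4, Rational(1, 4)))) = Add(-5, Add(3, -1)) = Add(-5, 2) = -3)
Function('y')(S) = Mul(Rational(1, 2), Pow(S, -1)) (Function('y')(S) = Pow(Mul(2, S), -1) = Mul(Rational(1, 2), Pow(S, -1)))
Pow(Mul(9, Pow(Add(Add(Function('y')(1), j), 6), -1)), 3) = Pow(Mul(9, Pow(Add(Add(Mul(Rational(1, 2), Pow(1, -1)), -3), 6), -1)), 3) = Pow(Mul(9, Pow(Add(Add(Mul(Rational(1, 2), 1), -3), 6), -1)), 3) = Pow(Mul(9, Pow(Add(Add(Rational(1, 2), -3), 6), -1)), 3) = Pow(Mul(9, Pow(Add(Rational(-5, 2), 6), -1)), 3) = Pow(Mul(9, Pow(Rational(7, 2), -1)), 3) = Pow(Mul(9, Rational(2, 7)), 3) = Pow(Rational(18, 7), 3) = Rational(5832, 343)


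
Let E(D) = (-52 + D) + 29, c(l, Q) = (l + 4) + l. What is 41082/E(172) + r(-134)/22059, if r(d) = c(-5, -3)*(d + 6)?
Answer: 302114090/1095597 ≈ 275.75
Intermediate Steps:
c(l, Q) = 4 + 2*l (c(l, Q) = (4 + l) + l = 4 + 2*l)
E(D) = -23 + D
r(d) = -36 - 6*d (r(d) = (4 + 2*(-5))*(d + 6) = (4 - 10)*(6 + d) = -6*(6 + d) = -36 - 6*d)
41082/E(172) + r(-134)/22059 = 41082/(-23 + 172) + (-36 - 6*(-134))/22059 = 41082/149 + (-36 + 804)*(1/22059) = 41082*(1/149) + 768*(1/22059) = 41082/149 + 256/7353 = 302114090/1095597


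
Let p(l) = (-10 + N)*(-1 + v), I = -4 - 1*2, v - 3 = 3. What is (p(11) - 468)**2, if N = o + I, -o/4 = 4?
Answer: 394384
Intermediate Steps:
v = 6 (v = 3 + 3 = 6)
I = -6 (I = -4 - 2 = -6)
o = -16 (o = -4*4 = -16)
N = -22 (N = -16 - 6 = -22)
p(l) = -160 (p(l) = (-10 - 22)*(-1 + 6) = -32*5 = -160)
(p(11) - 468)**2 = (-160 - 468)**2 = (-628)**2 = 394384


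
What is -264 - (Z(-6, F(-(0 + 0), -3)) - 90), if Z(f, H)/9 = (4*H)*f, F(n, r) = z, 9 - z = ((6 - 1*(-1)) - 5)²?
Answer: 906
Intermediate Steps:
z = 5 (z = 9 - ((6 - 1*(-1)) - 5)² = 9 - ((6 + 1) - 5)² = 9 - (7 - 5)² = 9 - 1*2² = 9 - 1*4 = 9 - 4 = 5)
F(n, r) = 5
Z(f, H) = 36*H*f (Z(f, H) = 9*((4*H)*f) = 9*(4*H*f) = 36*H*f)
-264 - (Z(-6, F(-(0 + 0), -3)) - 90) = -264 - (36*5*(-6) - 90) = -264 - (-1080 - 90) = -264 - 1*(-1170) = -264 + 1170 = 906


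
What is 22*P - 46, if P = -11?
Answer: -288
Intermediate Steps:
22*P - 46 = 22*(-11) - 46 = -242 - 46 = -288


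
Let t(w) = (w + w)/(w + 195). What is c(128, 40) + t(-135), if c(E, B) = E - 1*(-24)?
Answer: 295/2 ≈ 147.50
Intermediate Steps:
t(w) = 2*w/(195 + w) (t(w) = (2*w)/(195 + w) = 2*w/(195 + w))
c(E, B) = 24 + E (c(E, B) = E + 24 = 24 + E)
c(128, 40) + t(-135) = (24 + 128) + 2*(-135)/(195 - 135) = 152 + 2*(-135)/60 = 152 + 2*(-135)*(1/60) = 152 - 9/2 = 295/2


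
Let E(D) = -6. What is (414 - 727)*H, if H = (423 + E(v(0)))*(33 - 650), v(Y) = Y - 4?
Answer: 80531457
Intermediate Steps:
v(Y) = -4 + Y
H = -257289 (H = (423 - 6)*(33 - 650) = 417*(-617) = -257289)
(414 - 727)*H = (414 - 727)*(-257289) = -313*(-257289) = 80531457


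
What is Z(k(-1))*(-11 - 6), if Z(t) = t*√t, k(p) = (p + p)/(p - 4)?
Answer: -34*√10/25 ≈ -4.3007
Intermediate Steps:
k(p) = 2*p/(-4 + p) (k(p) = (2*p)/(-4 + p) = 2*p/(-4 + p))
Z(t) = t^(3/2)
Z(k(-1))*(-11 - 6) = (2*(-1)/(-4 - 1))^(3/2)*(-11 - 6) = (2*(-1)/(-5))^(3/2)*(-17) = (2*(-1)*(-⅕))^(3/2)*(-17) = (⅖)^(3/2)*(-17) = (2*√10/25)*(-17) = -34*√10/25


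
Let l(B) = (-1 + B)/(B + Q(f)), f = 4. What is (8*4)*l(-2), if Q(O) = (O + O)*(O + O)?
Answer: -48/31 ≈ -1.5484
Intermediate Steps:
Q(O) = 4*O² (Q(O) = (2*O)*(2*O) = 4*O²)
l(B) = (-1 + B)/(64 + B) (l(B) = (-1 + B)/(B + 4*4²) = (-1 + B)/(B + 4*16) = (-1 + B)/(B + 64) = (-1 + B)/(64 + B))
(8*4)*l(-2) = (8*4)*((-1 - 2)/(64 - 2)) = 32*(-3/62) = -48/31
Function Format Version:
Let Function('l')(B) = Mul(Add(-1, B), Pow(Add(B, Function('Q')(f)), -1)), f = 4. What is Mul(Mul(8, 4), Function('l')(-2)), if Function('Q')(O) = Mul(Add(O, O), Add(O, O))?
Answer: Rational(-48, 31) ≈ -1.5484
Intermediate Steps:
Function('Q')(O) = Mul(4, Pow(O, 2)) (Function('Q')(O) = Mul(Mul(2, O), Mul(2, O)) = Mul(4, Pow(O, 2)))
Function('l')(B) = Mul(Pow(Add(64, B), -1), Add(-1, B)) (Function('l')(B) = Mul(Add(-1, B), Pow(Add(B, Mul(4, Pow(4, 2))), -1)) = Mul(Add(-1, B), Pow(Add(B, Mul(4, 16)), -1)) = Mul(Add(-1, B), Pow(Add(B, 64), -1)) = Mul(Add(-1, B), Pow(Add(64, B), -1)) = Mul(Pow(Add(64, B), -1), Add(-1, B)))
Mul(Mul(8, 4), Function('l')(-2)) = Mul(Mul(8, 4), Mul(Pow(Add(64, -2), -1), Add(-1, -2))) = Mul(32, Mul(Pow(62, -1), -3)) = Mul(32, Mul(Rational(1, 62), -3)) = Mul(32, Rational(-3, 62)) = Rational(-48, 31)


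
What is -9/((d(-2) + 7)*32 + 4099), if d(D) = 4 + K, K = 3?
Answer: -9/4547 ≈ -0.0019793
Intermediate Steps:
d(D) = 7 (d(D) = 4 + 3 = 7)
-9/((d(-2) + 7)*32 + 4099) = -9/((7 + 7)*32 + 4099) = -9/(14*32 + 4099) = -9/(448 + 4099) = -9/4547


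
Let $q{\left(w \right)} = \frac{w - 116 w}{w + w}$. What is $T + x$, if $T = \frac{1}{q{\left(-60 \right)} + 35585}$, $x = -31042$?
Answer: $- \frac{2205689308}{71055} \approx -31042.0$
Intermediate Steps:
$q{\left(w \right)} = - \frac{115}{2}$ ($q{\left(w \right)} = \frac{\left(-115\right) w}{2 w} = - 115 w \frac{1}{2 w} = - \frac{115}{2}$)
$T = \frac{2}{71055}$ ($T = \frac{1}{- \frac{115}{2} + 35585} = \frac{1}{\frac{71055}{2}} = \frac{2}{71055} \approx 2.8147 \cdot 10^{-5}$)
$T + x = \frac{2}{71055} - 31042 = - \frac{2205689308}{71055}$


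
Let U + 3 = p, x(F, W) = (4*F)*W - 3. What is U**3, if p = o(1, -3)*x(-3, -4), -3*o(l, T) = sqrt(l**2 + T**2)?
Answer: -20277 - 34155*sqrt(10) ≈ -1.2828e+5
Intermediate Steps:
o(l, T) = -sqrt(T**2 + l**2)/3 (o(l, T) = -sqrt(l**2 + T**2)/3 = -sqrt(T**2 + l**2)/3)
x(F, W) = -3 + 4*F*W (x(F, W) = 4*F*W - 3 = -3 + 4*F*W)
p = -15*sqrt(10) (p = (-sqrt((-3)**2 + 1**2)/3)*(-3 + 4*(-3)*(-4)) = (-sqrt(9 + 1)/3)*(-3 + 48) = -sqrt(10)/3*45 = -15*sqrt(10) ≈ -47.434)
U = -3 - 15*sqrt(10) ≈ -50.434
U**3 = (-3 - 15*sqrt(10))**3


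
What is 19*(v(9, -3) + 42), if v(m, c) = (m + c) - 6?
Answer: 798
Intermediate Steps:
v(m, c) = -6 + c + m (v(m, c) = (c + m) - 6 = -6 + c + m)
19*(v(9, -3) + 42) = 19*((-6 - 3 + 9) + 42) = 19*(0 + 42) = 19*42 = 798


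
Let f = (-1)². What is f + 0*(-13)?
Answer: 1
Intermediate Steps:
f = 1
f + 0*(-13) = 1 + 0*(-13) = 1 + 0 = 1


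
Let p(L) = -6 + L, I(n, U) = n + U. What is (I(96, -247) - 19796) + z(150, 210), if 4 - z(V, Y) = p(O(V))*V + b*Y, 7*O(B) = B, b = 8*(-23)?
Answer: 114679/7 ≈ 16383.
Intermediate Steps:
b = -184
O(B) = B/7
I(n, U) = U + n
z(V, Y) = 4 + 184*Y - V*(-6 + V/7) (z(V, Y) = 4 - ((-6 + V/7)*V - 184*Y) = 4 - (V*(-6 + V/7) - 184*Y) = 4 - (-184*Y + V*(-6 + V/7)) = 4 + (184*Y - V*(-6 + V/7)) = 4 + 184*Y - V*(-6 + V/7))
(I(96, -247) - 19796) + z(150, 210) = ((-247 + 96) - 19796) + (4 + 184*210 - 1/7*150*(-42 + 150)) = (-151 - 19796) + (4 + 38640 - 1/7*150*108) = -19947 + (4 + 38640 - 16200/7) = -19947 + 254308/7 = 114679/7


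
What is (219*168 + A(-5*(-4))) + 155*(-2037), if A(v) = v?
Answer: -278923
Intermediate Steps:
(219*168 + A(-5*(-4))) + 155*(-2037) = (219*168 - 5*(-4)) + 155*(-2037) = (36792 + 20) - 315735 = 36812 - 315735 = -278923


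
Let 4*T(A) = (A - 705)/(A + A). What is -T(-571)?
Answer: -319/1142 ≈ -0.27933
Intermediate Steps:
T(A) = (-705 + A)/(8*A) (T(A) = ((A - 705)/(A + A))/4 = ((-705 + A)/((2*A)))/4 = ((-705 + A)*(1/(2*A)))/4 = ((-705 + A)/(2*A))/4 = (-705 + A)/(8*A))
-T(-571) = -(-705 - 571)/(8*(-571)) = -(-1)*(-1276)/(8*571) = -1*319/1142 = -319/1142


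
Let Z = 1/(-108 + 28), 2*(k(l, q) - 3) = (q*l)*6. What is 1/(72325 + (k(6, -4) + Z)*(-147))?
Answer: 80/6597587 ≈ 1.2126e-5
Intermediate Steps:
k(l, q) = 3 + 3*l*q (k(l, q) = 3 + ((q*l)*6)/2 = 3 + ((l*q)*6)/2 = 3 + (6*l*q)/2 = 3 + 3*l*q)
Z = -1/80 (Z = 1/(-80) = -1/80 ≈ -0.012500)
1/(72325 + (k(6, -4) + Z)*(-147)) = 1/(72325 + ((3 + 3*6*(-4)) - 1/80)*(-147)) = 1/(72325 + ((3 - 72) - 1/80)*(-147)) = 1/(72325 + (-69 - 1/80)*(-147)) = 1/(72325 - 5521/80*(-147)) = 1/(72325 + 811587/80) = 1/(6597587/80) = 80/6597587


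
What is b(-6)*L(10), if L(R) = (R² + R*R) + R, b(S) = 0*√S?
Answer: 0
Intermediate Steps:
b(S) = 0
L(R) = R + 2*R² (L(R) = (R² + R²) + R = 2*R² + R = R + 2*R²)
b(-6)*L(10) = 0*(10*(1 + 2*10)) = 0*(10*(1 + 20)) = 0*(10*21) = 0*210 = 0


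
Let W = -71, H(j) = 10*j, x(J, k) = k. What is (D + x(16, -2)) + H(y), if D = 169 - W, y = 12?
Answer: 358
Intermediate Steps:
D = 240 (D = 169 - 1*(-71) = 169 + 71 = 240)
(D + x(16, -2)) + H(y) = (240 - 2) + 10*12 = 238 + 120 = 358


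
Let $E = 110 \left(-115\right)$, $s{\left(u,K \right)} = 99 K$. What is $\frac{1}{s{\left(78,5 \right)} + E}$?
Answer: $- \frac{1}{12155} \approx -8.2271 \cdot 10^{-5}$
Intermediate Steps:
$E = -12650$
$\frac{1}{s{\left(78,5 \right)} + E} = \frac{1}{99 \cdot 5 - 12650} = \frac{1}{495 - 12650} = \frac{1}{-12155} = - \frac{1}{12155}$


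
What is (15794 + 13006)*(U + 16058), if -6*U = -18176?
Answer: 549715200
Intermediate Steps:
U = 9088/3 (U = -⅙*(-18176) = 9088/3 ≈ 3029.3)
(15794 + 13006)*(U + 16058) = (15794 + 13006)*(9088/3 + 16058) = 28800*(57262/3) = 549715200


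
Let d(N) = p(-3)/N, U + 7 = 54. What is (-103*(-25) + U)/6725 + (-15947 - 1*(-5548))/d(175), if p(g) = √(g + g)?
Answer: 2622/6725 + 1819825*I*√6/6 ≈ 0.38989 + 7.4294e+5*I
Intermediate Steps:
U = 47 (U = -7 + 54 = 47)
p(g) = √2*√g (p(g) = √(2*g) = √2*√g)
d(N) = I*√6/N (d(N) = (√2*√(-3))/N = (√2*(I*√3))/N = (I*√6)/N = I*√6/N)
(-103*(-25) + U)/6725 + (-15947 - 1*(-5548))/d(175) = (-103*(-25) + 47)/6725 + (-15947 - 1*(-5548))/((I*√6/175)) = (2575 + 47)*(1/6725) + (-15947 + 5548)/((I*√6*(1/175))) = 2622*(1/6725) - 10399*(-175*I*√6/6) = 2622/6725 - (-1819825)*I*√6/6 = 2622/6725 + 1819825*I*√6/6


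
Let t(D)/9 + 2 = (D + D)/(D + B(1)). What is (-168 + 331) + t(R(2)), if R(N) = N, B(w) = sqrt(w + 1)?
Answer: 181 - 18*sqrt(2) ≈ 155.54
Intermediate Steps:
B(w) = sqrt(1 + w)
t(D) = -18 + 18*D/(D + sqrt(2)) (t(D) = -18 + 9*((D + D)/(D + sqrt(1 + 1))) = -18 + 9*((2*D)/(D + sqrt(2))) = -18 + 9*(2*D/(D + sqrt(2))) = -18 + 18*D/(D + sqrt(2)))
(-168 + 331) + t(R(2)) = (-168 + 331) - 18*sqrt(2)/(2 + sqrt(2)) = 163 - 18*sqrt(2)/(2 + sqrt(2))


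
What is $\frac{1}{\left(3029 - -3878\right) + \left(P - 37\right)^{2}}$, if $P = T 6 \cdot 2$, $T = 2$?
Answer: $\frac{1}{7076} \approx 0.00014132$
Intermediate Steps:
$P = 24$ ($P = 2 \cdot 6 \cdot 2 = 12 \cdot 2 = 24$)
$\frac{1}{\left(3029 - -3878\right) + \left(P - 37\right)^{2}} = \frac{1}{\left(3029 - -3878\right) + \left(24 - 37\right)^{2}} = \frac{1}{\left(3029 + 3878\right) + \left(-13\right)^{2}} = \frac{1}{6907 + 169} = \frac{1}{7076}$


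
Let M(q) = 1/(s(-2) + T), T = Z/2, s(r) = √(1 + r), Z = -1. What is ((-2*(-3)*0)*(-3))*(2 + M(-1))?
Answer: 0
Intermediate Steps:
T = -½ (T = -1/2 = -1*½ = -½ ≈ -0.50000)
M(q) = 4*(-½ - I)/5 (M(q) = 1/(√(1 - 2) - ½) = 1/(√(-1) - ½) = 1/(I - ½) = 1/(-½ + I) = 4*(-½ - I)/5)
((-2*(-3)*0)*(-3))*(2 + M(-1)) = ((-2*(-3)*0)*(-3))*(2 + (-⅖ - 4*I/5)) = ((6*0)*(-3))*(8/5 - 4*I/5) = (0*(-3))*(8/5 - 4*I/5) = 0*(8/5 - 4*I/5) = 0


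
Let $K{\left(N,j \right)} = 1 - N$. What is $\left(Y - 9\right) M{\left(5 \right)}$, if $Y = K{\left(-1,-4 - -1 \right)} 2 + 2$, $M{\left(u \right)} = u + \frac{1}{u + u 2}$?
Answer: $- \frac{76}{5} \approx -15.2$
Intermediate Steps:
$M{\left(u \right)} = u + \frac{1}{3 u}$ ($M{\left(u \right)} = u + \frac{1}{u + 2 u} = u + \frac{1}{3 u}$)
$Y = 6$ ($Y = \left(1 - -1\right) 2 + 2 = \left(1 + 1\right) 2 + 2 = 2 \cdot 2 + 2 = 4 + 2 = 6$)
$\left(Y - 9\right) M{\left(5 \right)} = \left(6 - 9\right) \left(5 + \frac{1}{3 \cdot 5}\right) = - 3 \left(5 + \frac{1}{3} \cdot \frac{1}{5}\right) = - 3 \left(5 + \frac{1}{15}\right) = \left(-3\right) \frac{76}{15} = - \frac{76}{5}$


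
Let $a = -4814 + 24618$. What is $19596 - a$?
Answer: $-208$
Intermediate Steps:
$a = 19804$
$19596 - a = 19596 - 19804 = -208$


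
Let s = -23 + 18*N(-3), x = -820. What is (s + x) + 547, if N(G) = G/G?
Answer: -278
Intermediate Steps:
N(G) = 1
s = -5 (s = -23 + 18*1 = -23 + 18 = -5)
(s + x) + 547 = (-5 - 820) + 547 = -825 + 547 = -278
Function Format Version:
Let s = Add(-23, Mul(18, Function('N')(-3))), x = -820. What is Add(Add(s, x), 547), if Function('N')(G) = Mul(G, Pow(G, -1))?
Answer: -278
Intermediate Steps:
Function('N')(G) = 1
s = -5 (s = Add(-23, Mul(18, 1)) = Add(-23, 18) = -5)
Add(Add(s, x), 547) = Add(Add(-5, -820), 547) = Add(-825, 547) = -278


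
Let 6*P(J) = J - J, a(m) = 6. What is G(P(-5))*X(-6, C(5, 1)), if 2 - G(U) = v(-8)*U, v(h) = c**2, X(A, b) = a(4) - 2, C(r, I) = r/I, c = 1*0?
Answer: 8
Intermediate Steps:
c = 0
P(J) = 0 (P(J) = (J - J)/6 = (1/6)*0 = 0)
X(A, b) = 4 (X(A, b) = 6 - 2 = 4)
v(h) = 0 (v(h) = 0**2 = 0)
G(U) = 2 (G(U) = 2 - 0*U = 2 - 1*0 = 2 + 0 = 2)
G(P(-5))*X(-6, C(5, 1)) = 2*4 = 8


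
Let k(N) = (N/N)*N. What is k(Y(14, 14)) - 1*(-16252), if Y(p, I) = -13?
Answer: 16239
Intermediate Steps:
k(N) = N (k(N) = 1*N = N)
k(Y(14, 14)) - 1*(-16252) = -13 - 1*(-16252) = -13 + 16252 = 16239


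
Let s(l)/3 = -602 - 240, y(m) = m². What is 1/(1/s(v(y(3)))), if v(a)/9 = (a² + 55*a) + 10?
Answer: -2526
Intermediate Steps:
v(a) = 90 + 9*a² + 495*a (v(a) = 9*((a² + 55*a) + 10) = 9*(10 + a² + 55*a) = 90 + 9*a² + 495*a)
s(l) = -2526 (s(l) = 3*(-602 - 240) = 3*(-842) = -2526)
1/(1/s(v(y(3)))) = 1/(1/(-2526)) = 1/(-1/2526) = -2526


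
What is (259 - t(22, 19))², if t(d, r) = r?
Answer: 57600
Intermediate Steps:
(259 - t(22, 19))² = (259 - 1*19)² = (259 - 19)² = 240² = 57600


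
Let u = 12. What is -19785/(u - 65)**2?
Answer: -19785/2809 ≈ -7.0434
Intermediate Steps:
-19785/(u - 65)**2 = -19785/(12 - 65)**2 = -19785/((-53)**2) = -19785/2809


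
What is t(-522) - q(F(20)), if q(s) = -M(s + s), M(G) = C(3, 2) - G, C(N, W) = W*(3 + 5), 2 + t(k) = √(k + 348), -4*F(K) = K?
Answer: 24 + I*√174 ≈ 24.0 + 13.191*I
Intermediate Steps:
F(K) = -K/4
t(k) = -2 + √(348 + k) (t(k) = -2 + √(k + 348) = -2 + √(348 + k))
C(N, W) = 8*W (C(N, W) = W*8 = 8*W)
M(G) = 16 - G (M(G) = 8*2 - G = 16 - G)
q(s) = -16 + 2*s (q(s) = -(16 - (s + s)) = -(16 - 2*s) = -16 + 2*s)
t(-522) - q(F(20)) = (-2 + √(348 - 522)) - (-16 + 2*(-¼*20)) = (-2 + √(-174)) - (-16 + 2*(-5)) = (-2 + I*√174) - (-16 - 10) = (-2 + I*√174) - 1*(-26) = (-2 + I*√174) + 26 = 24 + I*√174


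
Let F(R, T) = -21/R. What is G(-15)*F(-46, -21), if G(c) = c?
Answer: -315/46 ≈ -6.8478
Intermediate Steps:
G(-15)*F(-46, -21) = -(-315)/(-46) = -(-315)*(-1)/46 = -15*21/46 = -315/46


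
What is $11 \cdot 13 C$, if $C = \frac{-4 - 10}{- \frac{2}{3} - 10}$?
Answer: $\frac{3003}{16} \approx 187.69$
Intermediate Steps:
$C = \frac{21}{16}$ ($C = - \frac{14}{\left(-2\right) \frac{1}{3} - 10} = - \frac{14}{- \frac{2}{3} - 10} = - \frac{14}{- \frac{32}{3}} = \left(-14\right) \left(- \frac{3}{32}\right) = \frac{21}{16} \approx 1.3125$)
$11 \cdot 13 C = 11 \cdot 13 \cdot \frac{21}{16} = 143 \cdot \frac{21}{16} = \frac{3003}{16}$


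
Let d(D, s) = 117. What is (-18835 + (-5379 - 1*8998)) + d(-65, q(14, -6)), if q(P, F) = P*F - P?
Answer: -33095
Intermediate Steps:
q(P, F) = -P + F*P (q(P, F) = F*P - P = -P + F*P)
(-18835 + (-5379 - 1*8998)) + d(-65, q(14, -6)) = (-18835 + (-5379 - 1*8998)) + 117 = (-18835 + (-5379 - 8998)) + 117 = (-18835 - 14377) + 117 = -33212 + 117 = -33095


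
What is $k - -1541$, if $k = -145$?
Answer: $1396$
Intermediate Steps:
$k - -1541 = -145 - -1541 = -145 + 1541 = 1396$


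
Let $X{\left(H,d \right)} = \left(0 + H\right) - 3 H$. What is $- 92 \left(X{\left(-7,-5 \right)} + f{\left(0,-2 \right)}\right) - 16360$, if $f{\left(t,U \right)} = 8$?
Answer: $-18384$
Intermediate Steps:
$X{\left(H,d \right)} = - 2 H$ ($X{\left(H,d \right)} = H - 3 H = - 2 H$)
$- 92 \left(X{\left(-7,-5 \right)} + f{\left(0,-2 \right)}\right) - 16360 = - 92 \left(\left(-2\right) \left(-7\right) + 8\right) - 16360 = - 92 \left(14 + 8\right) - 16360 = \left(-92\right) 22 - 16360 = -2024 - 16360 = -18384$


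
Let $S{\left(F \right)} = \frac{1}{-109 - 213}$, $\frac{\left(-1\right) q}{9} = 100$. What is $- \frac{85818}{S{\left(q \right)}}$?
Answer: $27633396$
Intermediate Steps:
$q = -900$ ($q = \left(-9\right) 100 = -900$)
$S{\left(F \right)} = - \frac{1}{322}$ ($S{\left(F \right)} = \frac{1}{-322} = - \frac{1}{322}$)
$- \frac{85818}{S{\left(q \right)}} = - \frac{85818}{- \frac{1}{322}} = \left(-85818\right) \left(-322\right) = 27633396$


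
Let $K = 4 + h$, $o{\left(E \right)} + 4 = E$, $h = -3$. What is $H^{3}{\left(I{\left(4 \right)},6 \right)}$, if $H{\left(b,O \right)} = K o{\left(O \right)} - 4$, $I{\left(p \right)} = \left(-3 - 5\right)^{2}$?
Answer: $-8$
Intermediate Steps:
$o{\left(E \right)} = -4 + E$
$I{\left(p \right)} = 64$ ($I{\left(p \right)} = \left(-8\right)^{2} = 64$)
$K = 1$ ($K = 4 - 3 = 1$)
$H{\left(b,O \right)} = -8 + O$ ($H{\left(b,O \right)} = 1 \left(-4 + O\right) - 4 = \left(-4 + O\right) - 4 = -8 + O$)
$H^{3}{\left(I{\left(4 \right)},6 \right)} = \left(-8 + 6\right)^{3} = \left(-2\right)^{3} = -8$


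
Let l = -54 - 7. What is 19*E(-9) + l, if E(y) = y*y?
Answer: 1478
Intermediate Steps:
l = -61
E(y) = y**2
19*E(-9) + l = 19*(-9)**2 - 61 = 19*81 - 61 = 1539 - 61 = 1478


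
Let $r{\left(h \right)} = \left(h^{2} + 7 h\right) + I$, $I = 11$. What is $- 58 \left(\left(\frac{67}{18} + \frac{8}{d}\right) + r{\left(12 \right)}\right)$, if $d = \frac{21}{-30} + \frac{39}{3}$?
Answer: $- \frac{5208661}{369} \approx -14116.0$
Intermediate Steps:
$r{\left(h \right)} = 11 + h^{2} + 7 h$ ($r{\left(h \right)} = \left(h^{2} + 7 h\right) + 11 = 11 + h^{2} + 7 h$)
$d = \frac{123}{10}$ ($d = 21 \left(- \frac{1}{30}\right) + 39 \cdot \frac{1}{3} = - \frac{7}{10} + 13 = \frac{123}{10} \approx 12.3$)
$- 58 \left(\left(\frac{67}{18} + \frac{8}{d}\right) + r{\left(12 \right)}\right) = - 58 \left(\left(\frac{67}{18} + \frac{8}{\frac{123}{10}}\right) + \left(11 + 12^{2} + 7 \cdot 12\right)\right) = - 58 \left(\left(67 \cdot \frac{1}{18} + 8 \cdot \frac{10}{123}\right) + \left(11 + 144 + 84\right)\right) = - 58 \left(\left(\frac{67}{18} + \frac{80}{123}\right) + 239\right) = - 58 \left(\frac{3227}{738} + 239\right) = \left(-58\right) \frac{179609}{738} = - \frac{5208661}{369}$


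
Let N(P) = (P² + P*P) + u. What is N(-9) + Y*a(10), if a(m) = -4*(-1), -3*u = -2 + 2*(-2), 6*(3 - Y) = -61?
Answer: 650/3 ≈ 216.67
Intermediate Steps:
Y = 79/6 (Y = 3 - ⅙*(-61) = 3 + 61/6 = 79/6 ≈ 13.167)
u = 2 (u = -(-2 + 2*(-2))/3 = -(-2 - 4)/3 = -⅓*(-6) = 2)
N(P) = 2 + 2*P² (N(P) = (P² + P*P) + 2 = (P² + P²) + 2 = 2*P² + 2 = 2 + 2*P²)
a(m) = 4
N(-9) + Y*a(10) = (2 + 2*(-9)²) + (79/6)*4 = (2 + 2*81) + 158/3 = (2 + 162) + 158/3 = 164 + 158/3 = 650/3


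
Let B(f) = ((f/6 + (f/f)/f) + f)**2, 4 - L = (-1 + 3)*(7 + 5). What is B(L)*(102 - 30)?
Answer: 1968409/50 ≈ 39368.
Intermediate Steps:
L = -20 (L = 4 - (-1 + 3)*(7 + 5) = 4 - 2*12 = 4 - 1*24 = 4 - 24 = -20)
B(f) = (1/f + 7*f/6)**2 (B(f) = ((f*(1/6) + 1/f) + f)**2 = ((f/6 + 1/f) + f)**2 = ((1/f + f/6) + f)**2 = (1/f + 7*f/6)**2)
B(L)*(102 - 30) = ((1/36)*(6 + 7*(-20)**2)**2/(-20)**2)*(102 - 30) = ((1/36)*(1/400)*(6 + 7*400)**2)*72 = ((1/36)*(1/400)*(6 + 2800)**2)*72 = ((1/36)*(1/400)*2806**2)*72 = ((1/36)*(1/400)*7873636)*72 = (1968409/3600)*72 = 1968409/50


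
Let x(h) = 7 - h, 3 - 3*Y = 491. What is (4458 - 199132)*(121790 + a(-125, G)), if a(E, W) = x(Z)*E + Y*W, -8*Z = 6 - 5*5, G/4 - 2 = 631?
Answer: 226335876697/4 ≈ 5.6584e+10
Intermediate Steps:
G = 2532 (G = 8 + 4*631 = 8 + 2524 = 2532)
Y = -488/3 (Y = 1 - 1/3*491 = 1 - 491/3 = -488/3 ≈ -162.67)
Z = 19/8 (Z = -(6 - 5*5)/8 = -(6 - 25)/8 = -1/8*(-19) = 19/8 ≈ 2.3750)
a(E, W) = -488*W/3 + 37*E/8 (a(E, W) = (7 - 1*19/8)*E - 488*W/3 = (7 - 19/8)*E - 488*W/3 = 37*E/8 - 488*W/3 = -488*W/3 + 37*E/8)
(4458 - 199132)*(121790 + a(-125, G)) = (4458 - 199132)*(121790 + (-488/3*2532 + (37/8)*(-125))) = -194674*(121790 + (-411872 - 4625/8)) = -194674*(121790 - 3299601/8) = -194674*(-2325281/8) = 226335876697/4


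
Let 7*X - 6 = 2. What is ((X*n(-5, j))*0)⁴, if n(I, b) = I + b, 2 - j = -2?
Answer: 0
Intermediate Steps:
j = 4 (j = 2 - 1*(-2) = 2 + 2 = 4)
X = 8/7 (X = 6/7 + (⅐)*2 = 6/7 + 2/7 = 8/7 ≈ 1.1429)
((X*n(-5, j))*0)⁴ = ((8*(-5 + 4)/7)*0)⁴ = (((8/7)*(-1))*0)⁴ = (-8/7*0)⁴ = 0⁴ = 0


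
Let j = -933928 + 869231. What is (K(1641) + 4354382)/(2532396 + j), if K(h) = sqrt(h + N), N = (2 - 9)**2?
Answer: 4354382/2467699 + sqrt(10)/189823 ≈ 1.7646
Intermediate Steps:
N = 49 (N = (-7)**2 = 49)
K(h) = sqrt(49 + h) (K(h) = sqrt(h + 49) = sqrt(49 + h))
j = -64697
(K(1641) + 4354382)/(2532396 + j) = (sqrt(49 + 1641) + 4354382)/(2532396 - 64697) = (sqrt(1690) + 4354382)/2467699 = (13*sqrt(10) + 4354382)*(1/2467699) = (4354382 + 13*sqrt(10))*(1/2467699) = 4354382/2467699 + sqrt(10)/189823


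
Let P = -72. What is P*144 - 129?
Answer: -10497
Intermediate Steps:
P*144 - 129 = -72*144 - 129 = -10368 - 129 = -10497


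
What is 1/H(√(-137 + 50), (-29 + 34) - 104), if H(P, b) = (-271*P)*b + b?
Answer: -1/632547432 - 271*I*√87/632547432 ≈ -1.5809e-9 - 3.9961e-6*I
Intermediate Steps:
H(P, b) = b - 271*P*b (H(P, b) = -271*P*b + b = b - 271*P*b)
1/H(√(-137 + 50), (-29 + 34) - 104) = 1/(((-29 + 34) - 104)*(1 - 271*√(-137 + 50))) = 1/((5 - 104)*(1 - 271*I*√87)) = 1/(-99*(1 - 271*I*√87)) = 1/(-99 + 26829*I*√87)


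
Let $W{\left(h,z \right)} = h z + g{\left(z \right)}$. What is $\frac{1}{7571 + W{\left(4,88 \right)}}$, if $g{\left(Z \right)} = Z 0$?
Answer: $\frac{1}{7923} \approx 0.00012621$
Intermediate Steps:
$g{\left(Z \right)} = 0$
$W{\left(h,z \right)} = h z$ ($W{\left(h,z \right)} = h z + 0 = h z$)
$\frac{1}{7571 + W{\left(4,88 \right)}} = \frac{1}{7571 + 4 \cdot 88} = \frac{1}{7571 + 352} = \frac{1}{7923}$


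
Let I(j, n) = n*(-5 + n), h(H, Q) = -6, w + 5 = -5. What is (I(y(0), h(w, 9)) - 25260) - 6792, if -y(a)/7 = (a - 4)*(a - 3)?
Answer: -31986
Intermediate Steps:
w = -10 (w = -5 - 5 = -10)
y(a) = -7*(-4 + a)*(-3 + a) (y(a) = -7*(a - 4)*(a - 3) = -7*(-4 + a)*(-3 + a))
(I(y(0), h(w, 9)) - 25260) - 6792 = (-6*(-5 - 6) - 25260) - 6792 = (-6*(-11) - 25260) - 6792 = (66 - 25260) - 6792 = -25194 - 6792 = -31986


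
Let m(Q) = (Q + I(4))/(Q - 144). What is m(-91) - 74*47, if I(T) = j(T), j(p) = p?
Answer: -817243/235 ≈ -3477.6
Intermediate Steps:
I(T) = T
m(Q) = (4 + Q)/(-144 + Q) (m(Q) = (Q + 4)/(Q - 144) = (4 + Q)/(-144 + Q))
m(-91) - 74*47 = (4 - 91)/(-144 - 91) - 74*47 = -87/(-235) - 3478 = -1/235*(-87) - 3478 = 87/235 - 3478 = -817243/235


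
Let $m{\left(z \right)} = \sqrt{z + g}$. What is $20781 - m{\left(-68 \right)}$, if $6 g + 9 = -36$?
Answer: $20781 - \frac{i \sqrt{302}}{2} \approx 20781.0 - 8.6891 i$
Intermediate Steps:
$g = - \frac{15}{2}$ ($g = - \frac{3}{2} + \frac{1}{6} \left(-36\right) = - \frac{3}{2} - 6 = - \frac{15}{2} \approx -7.5$)
$m{\left(z \right)} = \sqrt{- \frac{15}{2} + z}$ ($m{\left(z \right)} = \sqrt{z - \frac{15}{2}} = \sqrt{- \frac{15}{2} + z}$)
$20781 - m{\left(-68 \right)} = 20781 - \frac{\sqrt{-30 + 4 \left(-68\right)}}{2} = 20781 - \frac{\sqrt{-30 - 272}}{2} = 20781 - \frac{\sqrt{-302}}{2} = 20781 - \frac{i \sqrt{302}}{2}$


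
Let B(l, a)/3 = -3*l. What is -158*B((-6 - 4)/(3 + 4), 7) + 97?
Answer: -13541/7 ≈ -1934.4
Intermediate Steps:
B(l, a) = -9*l (B(l, a) = 3*(-3*l) = -9*l)
-158*B((-6 - 4)/(3 + 4), 7) + 97 = -(-1422)*(-6 - 4)/(3 + 4) + 97 = -(-1422)*(-10/7) + 97 = -(-1422)*(-10*1/7) + 97 = -(-1422)*(-10)/7 + 97 = -158*90/7 + 97 = -14220/7 + 97 = -13541/7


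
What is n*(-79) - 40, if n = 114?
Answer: -9046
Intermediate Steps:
n*(-79) - 40 = 114*(-79) - 40 = -9006 - 40 = -9046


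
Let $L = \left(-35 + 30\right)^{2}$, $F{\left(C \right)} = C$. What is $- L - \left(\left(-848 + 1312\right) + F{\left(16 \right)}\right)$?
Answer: $-505$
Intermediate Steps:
$L = 25$ ($L = \left(-5\right)^{2} = 25$)
$- L - \left(\left(-848 + 1312\right) + F{\left(16 \right)}\right) = \left(-1\right) 25 - \left(\left(-848 + 1312\right) + 16\right) = -25 - \left(464 + 16\right) = -25 - 480 = -505$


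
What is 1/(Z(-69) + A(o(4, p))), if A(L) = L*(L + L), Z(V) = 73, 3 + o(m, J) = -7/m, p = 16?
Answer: 8/945 ≈ 0.0084656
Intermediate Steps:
o(m, J) = -3 - 7/m
A(L) = 2*L² (A(L) = L*(2*L) = 2*L²)
1/(Z(-69) + A(o(4, p))) = 1/(73 + 2*(-3 - 7/4)²) = 1/(73 + 2*(-19/4)²) = 1/(73 + 2*(361/16)) = 1/(73 + 361/8) = 1/(945/8) = 8/945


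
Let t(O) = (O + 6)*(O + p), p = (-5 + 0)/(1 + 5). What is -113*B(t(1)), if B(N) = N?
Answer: -791/6 ≈ -131.83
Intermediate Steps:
p = -⅚ (p = -5/6 = -5*⅙ = -⅚ ≈ -0.83333)
t(O) = (6 + O)*(-⅚ + O) (t(O) = (O + 6)*(O - ⅚) = (6 + O)*(-⅚ + O))
-113*B(t(1)) = -113*(-5 + 1² + (31/6)*1) = -113*(-5 + 1 + 31/6) = -113*7/6 = -791/6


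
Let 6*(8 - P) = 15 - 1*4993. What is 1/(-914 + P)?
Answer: -3/229 ≈ -0.013100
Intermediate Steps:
P = 2513/3 (P = 8 - (15 - 1*4993)/6 = 8 - (15 - 4993)/6 = 8 - ⅙*(-4978) = 8 + 2489/3 = 2513/3 ≈ 837.67)
1/(-914 + P) = 1/(-914 + 2513/3) = 1/(-229/3) = -3/229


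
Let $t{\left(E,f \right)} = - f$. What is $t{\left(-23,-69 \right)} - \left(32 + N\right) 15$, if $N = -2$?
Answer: $-381$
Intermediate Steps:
$t{\left(-23,-69 \right)} - \left(32 + N\right) 15 = \left(-1\right) \left(-69\right) - \left(32 - 2\right) 15 = 69 - 30 \cdot 15 = 69 - 450 = -381$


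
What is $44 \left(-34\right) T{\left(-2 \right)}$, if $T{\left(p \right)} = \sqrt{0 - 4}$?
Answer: $- 2992 i \approx - 2992.0 i$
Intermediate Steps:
$T{\left(p \right)} = 2 i$ ($T{\left(p \right)} = \sqrt{-4} = 2 i$)
$44 \left(-34\right) T{\left(-2 \right)} = 44 \left(-34\right) 2 i = - 1496 \cdot 2 i = - 2992 i$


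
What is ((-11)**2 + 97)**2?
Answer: 47524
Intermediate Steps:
((-11)**2 + 97)**2 = (121 + 97)**2 = 218**2 = 47524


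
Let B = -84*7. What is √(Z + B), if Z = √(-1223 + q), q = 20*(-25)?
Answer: √(-588 + I*√1723) ≈ 0.85537 + 24.264*I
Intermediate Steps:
q = -500
Z = I*√1723 (Z = √(-1223 - 500) = √(-1723) = I*√1723 ≈ 41.509*I)
B = -588
√(Z + B) = √(I*√1723 - 588) = √(-588 + I*√1723)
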